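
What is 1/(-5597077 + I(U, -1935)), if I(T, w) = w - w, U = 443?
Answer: -1/5597077 ≈ -1.7866e-7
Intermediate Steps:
I(T, w) = 0
1/(-5597077 + I(U, -1935)) = 1/(-5597077 + 0) = 1/(-5597077) = -1/5597077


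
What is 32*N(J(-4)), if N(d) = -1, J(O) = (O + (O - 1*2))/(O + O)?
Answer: -32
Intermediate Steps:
J(O) = (-2 + 2*O)/(2*O) (J(O) = (O + (O - 2))/((2*O)) = (O + (-2 + O))*(1/(2*O)) = (-2 + 2*O)*(1/(2*O)) = (-2 + 2*O)/(2*O))
32*N(J(-4)) = 32*(-1) = -32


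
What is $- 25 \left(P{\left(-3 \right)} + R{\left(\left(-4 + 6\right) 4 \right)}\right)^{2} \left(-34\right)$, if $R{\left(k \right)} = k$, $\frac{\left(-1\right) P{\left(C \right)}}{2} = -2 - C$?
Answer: $30600$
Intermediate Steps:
$P{\left(C \right)} = 4 + 2 C$ ($P{\left(C \right)} = - 2 \left(-2 - C\right) = 4 + 2 C$)
$- 25 \left(P{\left(-3 \right)} + R{\left(\left(-4 + 6\right) 4 \right)}\right)^{2} \left(-34\right) = - 25 \left(\left(4 + 2 \left(-3\right)\right) + \left(-4 + 6\right) 4\right)^{2} \left(-34\right) = - 25 \left(\left(4 - 6\right) + 2 \cdot 4\right)^{2} \left(-34\right) = - 25 \left(-2 + 8\right)^{2} \left(-34\right) = - 25 \cdot 6^{2} \left(-34\right) = \left(-25\right) 36 \left(-34\right) = \left(-900\right) \left(-34\right) = 30600$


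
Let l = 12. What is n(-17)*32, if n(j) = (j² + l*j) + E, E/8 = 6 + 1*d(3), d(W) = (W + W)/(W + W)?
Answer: 4512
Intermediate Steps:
d(W) = 1 (d(W) = (2*W)/((2*W)) = (2*W)*(1/(2*W)) = 1)
E = 56 (E = 8*(6 + 1*1) = 8*(6 + 1) = 8*7 = 56)
n(j) = 56 + j² + 12*j (n(j) = (j² + 12*j) + 56 = 56 + j² + 12*j)
n(-17)*32 = (56 + (-17)² + 12*(-17))*32 = (56 + 289 - 204)*32 = 141*32 = 4512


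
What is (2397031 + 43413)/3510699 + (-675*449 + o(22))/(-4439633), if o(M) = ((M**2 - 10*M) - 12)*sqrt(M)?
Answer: 11898680816477/15586215133467 - 252*sqrt(22)/4439633 ≈ 0.76314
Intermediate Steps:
o(M) = sqrt(M)*(-12 + M**2 - 10*M) (o(M) = (-12 + M**2 - 10*M)*sqrt(M) = sqrt(M)*(-12 + M**2 - 10*M))
(2397031 + 43413)/3510699 + (-675*449 + o(22))/(-4439633) = (2397031 + 43413)/3510699 + (-675*449 + sqrt(22)*(-12 + 22**2 - 10*22))/(-4439633) = 2440444*(1/3510699) + (-303075 + sqrt(22)*(-12 + 484 - 220))*(-1/4439633) = 2440444/3510699 + (-303075 + sqrt(22)*252)*(-1/4439633) = 2440444/3510699 + (-303075 + 252*sqrt(22))*(-1/4439633) = 2440444/3510699 + (303075/4439633 - 252*sqrt(22)/4439633) = 11898680816477/15586215133467 - 252*sqrt(22)/4439633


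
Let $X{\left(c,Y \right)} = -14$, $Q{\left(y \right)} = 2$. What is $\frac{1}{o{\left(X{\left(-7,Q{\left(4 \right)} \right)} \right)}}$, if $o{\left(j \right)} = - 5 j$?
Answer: $\frac{1}{70} \approx 0.014286$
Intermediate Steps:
$\frac{1}{o{\left(X{\left(-7,Q{\left(4 \right)} \right)} \right)}} = \frac{1}{\left(-5\right) \left(-14\right)} = \frac{1}{70}$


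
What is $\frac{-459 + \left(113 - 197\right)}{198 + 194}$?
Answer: $- \frac{543}{392} \approx -1.3852$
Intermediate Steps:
$\frac{-459 + \left(113 - 197\right)}{198 + 194} = \frac{-459 + \left(113 - 197\right)}{392} = \left(-459 - 84\right) \frac{1}{392} = \left(-543\right) \frac{1}{392} = - \frac{543}{392}$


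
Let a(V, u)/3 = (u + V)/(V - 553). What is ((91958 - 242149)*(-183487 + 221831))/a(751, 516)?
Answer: -380088964464/1267 ≈ -2.9999e+8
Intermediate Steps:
a(V, u) = 3*(V + u)/(-553 + V) (a(V, u) = 3*((u + V)/(V - 553)) = 3*((V + u)/(-553 + V)) = 3*(V + u)/(-553 + V))
((91958 - 242149)*(-183487 + 221831))/a(751, 516) = ((91958 - 242149)*(-183487 + 221831))/((3*(751 + 516)/(-553 + 751))) = (-150191*38344)/((3*1267/198)) = -5758923704/(3*(1/198)*1267) = -5758923704/1267/66 = -5758923704*66/1267 = -380088964464/1267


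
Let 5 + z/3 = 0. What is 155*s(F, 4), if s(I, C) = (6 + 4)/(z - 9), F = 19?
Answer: -775/12 ≈ -64.583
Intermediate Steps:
z = -15 (z = -15 + 3*0 = -15 + 0 = -15)
s(I, C) = -5/12 (s(I, C) = (6 + 4)/(-15 - 9) = 10/(-24) = 10*(-1/24) = -5/12)
155*s(F, 4) = 155*(-5/12) = -775/12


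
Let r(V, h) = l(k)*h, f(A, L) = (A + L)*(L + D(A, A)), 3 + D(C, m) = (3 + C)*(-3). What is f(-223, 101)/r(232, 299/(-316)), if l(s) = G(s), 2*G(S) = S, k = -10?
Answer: -29222416/1495 ≈ -19547.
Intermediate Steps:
D(C, m) = -12 - 3*C (D(C, m) = -3 + (3 + C)*(-3) = -3 + (-9 - 3*C) = -12 - 3*C)
f(A, L) = (A + L)*(-12 + L - 3*A) (f(A, L) = (A + L)*(L + (-12 - 3*A)) = (A + L)*(-12 + L - 3*A))
G(S) = S/2
l(s) = s/2
r(V, h) = -5*h (r(V, h) = ((½)*(-10))*h = -5*h)
f(-223, 101)/r(232, 299/(-316)) = (101² - 223*101 - 3*(-223)*(4 - 223) - 3*101*(4 - 223))/((-1495/(-316))) = (10201 - 22523 - 3*(-223)*(-219) - 3*101*(-219))/((-1495*(-1)/316)) = (10201 - 22523 - 146511 + 66357)/((-5*(-299/316))) = -92476/1495/316 = -92476*316/1495 = -29222416/1495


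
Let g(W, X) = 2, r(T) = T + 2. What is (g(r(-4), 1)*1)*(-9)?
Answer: -18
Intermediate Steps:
r(T) = 2 + T
(g(r(-4), 1)*1)*(-9) = (2*1)*(-9) = 2*(-9) = -18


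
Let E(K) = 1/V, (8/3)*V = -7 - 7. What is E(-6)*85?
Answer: -340/21 ≈ -16.190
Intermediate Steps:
V = -21/4 (V = 3*(-7 - 7)/8 = (3/8)*(-14) = -21/4 ≈ -5.2500)
E(K) = -4/21 (E(K) = 1/(-21/4) = -4/21)
E(-6)*85 = -4/21*85 = -340/21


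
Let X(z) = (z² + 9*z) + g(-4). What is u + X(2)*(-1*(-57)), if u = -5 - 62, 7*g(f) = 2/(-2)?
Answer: 8252/7 ≈ 1178.9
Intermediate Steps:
g(f) = -⅐ (g(f) = (2/(-2))/7 = (2*(-½))/7 = (⅐)*(-1) = -⅐)
u = -67
X(z) = -⅐ + z² + 9*z (X(z) = (z² + 9*z) - ⅐ = -⅐ + z² + 9*z)
u + X(2)*(-1*(-57)) = -67 + (-⅐ + 2² + 9*2)*(-1*(-57)) = -67 + (-⅐ + 4 + 18)*57 = -67 + (153/7)*57 = -67 + 8721/7 = 8252/7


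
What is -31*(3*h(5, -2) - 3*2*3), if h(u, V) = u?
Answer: 93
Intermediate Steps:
-31*(3*h(5, -2) - 3*2*3) = -31*(3*5 - 3*2*3) = -31*(15 - 6*3) = -31*(15 - 18) = -31*(-3) = 93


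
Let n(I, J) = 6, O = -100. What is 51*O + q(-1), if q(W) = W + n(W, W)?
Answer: -5095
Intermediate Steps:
q(W) = 6 + W (q(W) = W + 6 = 6 + W)
51*O + q(-1) = 51*(-100) + (6 - 1) = -5100 + 5 = -5095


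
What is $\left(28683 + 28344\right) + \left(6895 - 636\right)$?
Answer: $63286$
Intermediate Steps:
$\left(28683 + 28344\right) + \left(6895 - 636\right) = 57027 + 6259 = 63286$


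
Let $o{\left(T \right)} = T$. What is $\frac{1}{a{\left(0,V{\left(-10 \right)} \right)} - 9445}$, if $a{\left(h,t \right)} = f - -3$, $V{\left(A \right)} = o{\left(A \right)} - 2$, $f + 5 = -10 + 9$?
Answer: $- \frac{1}{9448} \approx -0.00010584$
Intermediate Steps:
$f = -6$ ($f = -5 + \left(-10 + 9\right) = -5 - 1 = -6$)
$V{\left(A \right)} = -2 + A$ ($V{\left(A \right)} = A - 2 = -2 + A$)
$a{\left(h,t \right)} = -3$ ($a{\left(h,t \right)} = -6 - -3 = -6 + 3 = -3$)
$\frac{1}{a{\left(0,V{\left(-10 \right)} \right)} - 9445} = \frac{1}{-3 - 9445} = \frac{1}{-9448} = - \frac{1}{9448}$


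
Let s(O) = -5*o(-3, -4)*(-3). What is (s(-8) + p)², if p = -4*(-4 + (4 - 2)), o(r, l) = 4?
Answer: 4624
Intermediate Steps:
p = 8 (p = -4*(-4 + 2) = -4*(-2) = 8)
s(O) = 60 (s(O) = -5*4*(-3) = -20*(-3) = 60)
(s(-8) + p)² = (60 + 8)² = 68² = 4624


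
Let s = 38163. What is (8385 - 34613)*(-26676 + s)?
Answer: -301281036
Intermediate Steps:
(8385 - 34613)*(-26676 + s) = (8385 - 34613)*(-26676 + 38163) = -26228*11487 = -301281036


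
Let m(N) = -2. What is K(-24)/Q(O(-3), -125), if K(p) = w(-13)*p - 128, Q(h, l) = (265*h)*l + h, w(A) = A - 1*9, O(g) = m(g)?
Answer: 50/8281 ≈ 0.0060379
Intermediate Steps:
O(g) = -2
w(A) = -9 + A (w(A) = A - 9 = -9 + A)
Q(h, l) = h + 265*h*l (Q(h, l) = 265*h*l + h = h + 265*h*l)
K(p) = -128 - 22*p (K(p) = (-9 - 13)*p - 128 = -22*p - 128 = -128 - 22*p)
K(-24)/Q(O(-3), -125) = (-128 - 22*(-24))/((-2*(1 + 265*(-125)))) = (-128 + 528)/((-2*(1 - 33125))) = 400/((-2*(-33124))) = 400/66248 = 400*(1/66248) = 50/8281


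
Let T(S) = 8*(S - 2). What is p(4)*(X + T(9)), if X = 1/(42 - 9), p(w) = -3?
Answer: -1849/11 ≈ -168.09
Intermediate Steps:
T(S) = -16 + 8*S (T(S) = 8*(-2 + S) = -16 + 8*S)
X = 1/33 ≈ 0.030303
p(4)*(X + T(9)) = -3*(1/33 + (-16 + 8*9)) = -3*(1/33 + (-16 + 72)) = -3*(1/33 + 56) = -3*1849/33 = -1849/11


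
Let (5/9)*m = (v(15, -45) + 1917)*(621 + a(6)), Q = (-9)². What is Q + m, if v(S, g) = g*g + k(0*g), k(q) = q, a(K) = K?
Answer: 22245111/5 ≈ 4.4490e+6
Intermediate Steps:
v(S, g) = g² (v(S, g) = g*g + 0*g = g² + 0 = g²)
Q = 81
m = 22244706/5 (m = 9*(((-45)² + 1917)*(621 + 6))/5 = 9*((2025 + 1917)*627)/5 = 9*(3942*627)/5 = (9/5)*2471634 = 22244706/5 ≈ 4.4489e+6)
Q + m = 81 + 22244706/5 = 22245111/5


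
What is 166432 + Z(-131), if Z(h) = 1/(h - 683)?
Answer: 135475647/814 ≈ 1.6643e+5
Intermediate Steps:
Z(h) = 1/(-683 + h)
166432 + Z(-131) = 166432 + 1/(-683 - 131) = 166432 + 1/(-814) = 166432 - 1/814 = 135475647/814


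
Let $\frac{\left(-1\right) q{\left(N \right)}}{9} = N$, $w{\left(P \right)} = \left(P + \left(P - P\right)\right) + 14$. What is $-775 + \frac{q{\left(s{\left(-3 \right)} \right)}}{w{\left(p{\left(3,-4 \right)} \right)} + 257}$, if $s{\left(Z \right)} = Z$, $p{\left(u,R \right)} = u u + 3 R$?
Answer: $- \frac{207673}{268} \approx -774.9$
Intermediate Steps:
$p{\left(u,R \right)} = u^{2} + 3 R$
$w{\left(P \right)} = 14 + P$ ($w{\left(P \right)} = \left(P + 0\right) + 14 = P + 14 = 14 + P$)
$q{\left(N \right)} = - 9 N$
$-775 + \frac{q{\left(s{\left(-3 \right)} \right)}}{w{\left(p{\left(3,-4 \right)} \right)} + 257} = -775 + \frac{\left(-9\right) \left(-3\right)}{\left(14 + \left(3^{2} + 3 \left(-4\right)\right)\right) + 257} = -775 + \frac{1}{\left(14 + \left(9 - 12\right)\right) + 257} \cdot 27 = -775 + \frac{1}{\left(14 - 3\right) + 257} \cdot 27 = -775 + \frac{1}{11 + 257} \cdot 27 = -775 + \frac{1}{268} \cdot 27 = -775 + \frac{27}{268} = - \frac{207673}{268}$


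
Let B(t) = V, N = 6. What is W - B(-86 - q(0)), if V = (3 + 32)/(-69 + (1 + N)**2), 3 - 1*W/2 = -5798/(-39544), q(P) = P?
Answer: 147435/19772 ≈ 7.4568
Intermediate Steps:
W = 56417/9886 (W = 6 - (-11596)/(-39544) = 6 - (-11596)*(-1)/39544 = 6 - 2*2899/19772 = 6 - 2899/9886 = 56417/9886 ≈ 5.7068)
V = -7/4 (V = (3 + 32)/(-69 + (1 + 6)**2) = 35/(-69 + 7**2) = 35/(-69 + 49) = 35/(-20) = 35*(-1/20) = -7/4 ≈ -1.7500)
B(t) = -7/4
W - B(-86 - q(0)) = 56417/9886 - 1*(-7/4) = 56417/9886 + 7/4 = 147435/19772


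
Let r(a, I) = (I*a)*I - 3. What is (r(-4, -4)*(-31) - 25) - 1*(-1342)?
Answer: 3394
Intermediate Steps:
r(a, I) = -3 + a*I**2 (r(a, I) = a*I**2 - 3 = -3 + a*I**2)
(r(-4, -4)*(-31) - 25) - 1*(-1342) = ((-3 - 4*(-4)**2)*(-31) - 25) - 1*(-1342) = ((-3 - 4*16)*(-31) - 25) + 1342 = ((-3 - 64)*(-31) - 25) + 1342 = (-67*(-31) - 25) + 1342 = (2077 - 25) + 1342 = 2052 + 1342 = 3394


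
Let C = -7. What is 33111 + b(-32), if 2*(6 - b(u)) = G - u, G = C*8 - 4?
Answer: 33131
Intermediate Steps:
G = -60 (G = -7*8 - 4 = -56 - 4 = -60)
b(u) = 36 + u/2 (b(u) = 6 - (-60 - u)/2 = 6 + (30 + u/2) = 36 + u/2)
33111 + b(-32) = 33111 + (36 + (½)*(-32)) = 33111 + (36 - 16) = 33111 + 20 = 33131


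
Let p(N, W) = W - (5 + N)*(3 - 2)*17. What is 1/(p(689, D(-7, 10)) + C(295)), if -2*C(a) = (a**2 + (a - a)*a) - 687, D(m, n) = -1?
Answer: -1/54968 ≈ -1.8192e-5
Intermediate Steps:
C(a) = 687/2 - a**2/2 (C(a) = -((a**2 + (a - a)*a) - 687)/2 = -((a**2 + 0*a) - 687)/2 = -((a**2 + 0) - 687)/2 = -(a**2 - 687)/2 = -(-687 + a**2)/2 = 687/2 - a**2/2)
p(N, W) = -85 + W - 17*N (p(N, W) = W - (5 + N)*1*17 = W - (5 + N)*17 = W - (85 + 17*N) = W + (-85 - 17*N) = -85 + W - 17*N)
1/(p(689, D(-7, 10)) + C(295)) = 1/((-85 - 1 - 17*689) + (687/2 - 1/2*295**2)) = 1/((-85 - 1 - 11713) + (687/2 - 1/2*87025)) = 1/(-11799 + (687/2 - 87025/2)) = 1/(-11799 - 43169) = 1/(-54968) = -1/54968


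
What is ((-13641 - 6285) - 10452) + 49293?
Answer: 18915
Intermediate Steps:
((-13641 - 6285) - 10452) + 49293 = (-19926 - 10452) + 49293 = -30378 + 49293 = 18915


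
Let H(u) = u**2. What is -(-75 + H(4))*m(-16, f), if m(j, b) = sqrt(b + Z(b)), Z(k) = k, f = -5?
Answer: 59*I*sqrt(10) ≈ 186.57*I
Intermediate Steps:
m(j, b) = sqrt(2)*sqrt(b) (m(j, b) = sqrt(b + b) = sqrt(2*b) = sqrt(2)*sqrt(b))
-(-75 + H(4))*m(-16, f) = -(-75 + 4**2)*sqrt(2)*sqrt(-5) = -(-75 + 16)*sqrt(2)*(I*sqrt(5)) = -(-59)*I*sqrt(10) = 59*I*sqrt(10)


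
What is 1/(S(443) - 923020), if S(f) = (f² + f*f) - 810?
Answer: -1/531332 ≈ -1.8821e-6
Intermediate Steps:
S(f) = -810 + 2*f² (S(f) = (f² + f²) - 810 = 2*f² - 810 = -810 + 2*f²)
1/(S(443) - 923020) = 1/((-810 + 2*443²) - 923020) = 1/((-810 + 2*196249) - 923020) = 1/((-810 + 392498) - 923020) = 1/(391688 - 923020) = 1/(-531332) = -1/531332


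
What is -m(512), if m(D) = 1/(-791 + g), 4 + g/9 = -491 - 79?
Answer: 1/5957 ≈ 0.00016787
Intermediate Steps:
g = -5166 (g = -36 + 9*(-491 - 79) = -36 + 9*(-570) = -36 - 5130 = -5166)
m(D) = -1/5957 (m(D) = 1/(-791 - 5166) = 1/(-5957) = -1/5957)
-m(512) = -1*(-1/5957) = 1/5957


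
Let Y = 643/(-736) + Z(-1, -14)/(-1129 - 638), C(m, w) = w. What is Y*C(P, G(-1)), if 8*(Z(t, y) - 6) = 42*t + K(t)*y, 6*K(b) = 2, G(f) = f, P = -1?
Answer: 3408911/3901536 ≈ 0.87374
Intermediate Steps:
K(b) = ⅓ (K(b) = (⅙)*2 = ⅓)
Z(t, y) = 6 + y/24 + 21*t/4 (Z(t, y) = 6 + (42*t + y/3)/8 = 6 + (y/24 + 21*t/4) = 6 + y/24 + 21*t/4)
Y = -3408911/3901536 (Y = 643/(-736) + (6 + (1/24)*(-14) + (21/4)*(-1))/(-1129 - 638) = 643*(-1/736) + (6 - 7/12 - 21/4)/(-1767) = -643/736 + (⅙)*(-1/1767) = -643/736 - 1/10602 = -3408911/3901536 ≈ -0.87374)
Y*C(P, G(-1)) = -3408911/3901536*(-1) = 3408911/3901536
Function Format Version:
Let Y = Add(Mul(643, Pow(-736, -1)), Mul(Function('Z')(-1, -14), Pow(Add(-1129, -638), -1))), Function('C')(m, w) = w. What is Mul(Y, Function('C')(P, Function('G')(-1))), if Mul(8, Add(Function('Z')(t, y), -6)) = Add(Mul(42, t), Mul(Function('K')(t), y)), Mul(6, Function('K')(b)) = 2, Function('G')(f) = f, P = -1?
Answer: Rational(3408911, 3901536) ≈ 0.87374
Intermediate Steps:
Function('K')(b) = Rational(1, 3) (Function('K')(b) = Mul(Rational(1, 6), 2) = Rational(1, 3))
Function('Z')(t, y) = Add(6, Mul(Rational(1, 24), y), Mul(Rational(21, 4), t)) (Function('Z')(t, y) = Add(6, Mul(Rational(1, 8), Add(Mul(42, t), Mul(Rational(1, 3), y)))) = Add(6, Add(Mul(Rational(1, 24), y), Mul(Rational(21, 4), t))) = Add(6, Mul(Rational(1, 24), y), Mul(Rational(21, 4), t)))
Y = Rational(-3408911, 3901536) (Y = Add(Mul(643, Pow(-736, -1)), Mul(Add(6, Mul(Rational(1, 24), -14), Mul(Rational(21, 4), -1)), Pow(Add(-1129, -638), -1))) = Add(Mul(643, Rational(-1, 736)), Mul(Add(6, Rational(-7, 12), Rational(-21, 4)), Pow(-1767, -1))) = Add(Rational(-643, 736), Mul(Rational(1, 6), Rational(-1, 1767))) = Add(Rational(-643, 736), Rational(-1, 10602)) = Rational(-3408911, 3901536) ≈ -0.87374)
Mul(Y, Function('C')(P, Function('G')(-1))) = Mul(Rational(-3408911, 3901536), -1) = Rational(3408911, 3901536)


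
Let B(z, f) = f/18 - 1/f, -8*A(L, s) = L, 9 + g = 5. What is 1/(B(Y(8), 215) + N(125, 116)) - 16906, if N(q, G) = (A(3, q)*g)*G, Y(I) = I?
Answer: -12165333952/719587 ≈ -16906.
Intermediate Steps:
g = -4 (g = -9 + 5 = -4)
A(L, s) = -L/8
B(z, f) = -1/f + f/18 (B(z, f) = f*(1/18) - 1/f = f/18 - 1/f = -1/f + f/18)
N(q, G) = 3*G/2 (N(q, G) = (-⅛*3*(-4))*G = (-3/8*(-4))*G = 3*G/2)
1/(B(Y(8), 215) + N(125, 116)) - 16906 = 1/((-1/215 + (1/18)*215) + (3/2)*116) - 16906 = 1/((-1*1/215 + 215/18) + 174) - 16906 = 1/((-1/215 + 215/18) + 174) - 16906 = 1/(46207/3870 + 174) - 16906 = 1/(719587/3870) - 16906 = 3870/719587 - 16906 = -12165333952/719587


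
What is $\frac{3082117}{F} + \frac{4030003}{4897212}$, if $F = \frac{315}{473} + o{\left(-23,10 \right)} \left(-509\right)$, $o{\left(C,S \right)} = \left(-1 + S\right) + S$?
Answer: $- \frac{445057787592443}{1400011293651} \approx -317.9$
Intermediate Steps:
$o{\left(C,S \right)} = -1 + 2 S$
$F = - \frac{4574068}{473}$ ($F = \frac{315}{473} + \left(-1 + 2 \cdot 10\right) \left(-509\right) = 315 \cdot \frac{1}{473} + \left(-1 + 20\right) \left(-509\right) = \frac{315}{473} + 19 \left(-509\right) = \frac{315}{473} - 9671 = - \frac{4574068}{473} \approx -9670.3$)
$\frac{3082117}{F} + \frac{4030003}{4897212} = \frac{3082117}{- \frac{4574068}{473}} + \frac{4030003}{4897212} = 3082117 \left(- \frac{473}{4574068}\right) + 4030003 \cdot \frac{1}{4897212} = - \frac{1457841341}{4574068} + \frac{4030003}{4897212} = - \frac{445057787592443}{1400011293651}$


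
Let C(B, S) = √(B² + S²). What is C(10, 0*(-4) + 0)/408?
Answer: 5/204 ≈ 0.024510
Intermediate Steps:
C(10, 0*(-4) + 0)/408 = √(10² + (0*(-4) + 0)²)/408 = √(100 + (0 + 0)²)/408 = √(100 + 0²)/408 = √(100 + 0)/408 = √100/408 = (1/408)*10 = 5/204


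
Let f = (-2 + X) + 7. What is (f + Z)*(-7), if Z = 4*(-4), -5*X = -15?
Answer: 56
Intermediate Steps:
X = 3 (X = -⅕*(-15) = 3)
Z = -16
f = 8 (f = (-2 + 3) + 7 = 1 + 7 = 8)
(f + Z)*(-7) = (8 - 16)*(-7) = -8*(-7) = 56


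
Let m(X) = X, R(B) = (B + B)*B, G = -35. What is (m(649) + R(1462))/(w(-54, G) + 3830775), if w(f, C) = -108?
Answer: 1425179/1276889 ≈ 1.1161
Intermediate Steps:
R(B) = 2*B² (R(B) = (2*B)*B = 2*B²)
(m(649) + R(1462))/(w(-54, G) + 3830775) = (649 + 2*1462²)/(-108 + 3830775) = (649 + 2*2137444)/3830667 = (649 + 4274888)*(1/3830667) = 4275537*(1/3830667) = 1425179/1276889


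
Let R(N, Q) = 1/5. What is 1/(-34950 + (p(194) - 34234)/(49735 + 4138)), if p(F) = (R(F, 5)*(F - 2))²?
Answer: -1346825/47072352736 ≈ -2.8612e-5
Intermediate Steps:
R(N, Q) = ⅕
p(F) = (-⅖ + F/5)² (p(F) = ((F - 2)/5)² = ((-2 + F)/5)² = (-⅖ + F/5)²)
1/(-34950 + (p(194) - 34234)/(49735 + 4138)) = 1/(-34950 + ((-2 + 194)²/25 - 34234)/(49735 + 4138)) = 1/(-34950 + ((1/25)*192² - 34234)/53873) = 1/(-34950 + ((1/25)*36864 - 34234)*(1/53873)) = 1/(-34950 + (36864/25 - 34234)*(1/53873)) = 1/(-34950 - 818986/25*1/53873) = 1/(-34950 - 818986/1346825) = 1/(-47072352736/1346825) = -1346825/47072352736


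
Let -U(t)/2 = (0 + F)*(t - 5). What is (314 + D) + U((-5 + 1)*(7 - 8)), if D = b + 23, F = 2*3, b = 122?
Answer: 471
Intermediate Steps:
F = 6
U(t) = 60 - 12*t (U(t) = -2*(0 + 6)*(t - 5) = -12*(-5 + t) = -2*(-30 + 6*t) = 60 - 12*t)
D = 145 (D = 122 + 23 = 145)
(314 + D) + U((-5 + 1)*(7 - 8)) = (314 + 145) + (60 - 12*(-5 + 1)*(7 - 8)) = 459 + (60 - (-48)*(-1)) = 459 + (60 - 12*4) = 459 + (60 - 48) = 459 + 12 = 471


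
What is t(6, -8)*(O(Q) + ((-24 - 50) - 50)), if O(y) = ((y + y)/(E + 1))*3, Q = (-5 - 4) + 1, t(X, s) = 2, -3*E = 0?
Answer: -344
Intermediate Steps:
E = 0 (E = -⅓*0 = 0)
Q = -8 (Q = -9 + 1 = -8)
O(y) = 6*y (O(y) = ((y + y)/(0 + 1))*3 = ((2*y)/1)*3 = ((2*y)*1)*3 = (2*y)*3 = 6*y)
t(6, -8)*(O(Q) + ((-24 - 50) - 50)) = 2*(6*(-8) + ((-24 - 50) - 50)) = 2*(-48 + (-74 - 50)) = 2*(-48 - 124) = 2*(-172) = -344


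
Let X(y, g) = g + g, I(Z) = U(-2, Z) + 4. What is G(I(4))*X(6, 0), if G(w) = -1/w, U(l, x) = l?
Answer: 0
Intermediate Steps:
I(Z) = 2 (I(Z) = -2 + 4 = 2)
X(y, g) = 2*g
G(I(4))*X(6, 0) = (-1/2)*(2*0) = -1*½*0 = -½*0 = 0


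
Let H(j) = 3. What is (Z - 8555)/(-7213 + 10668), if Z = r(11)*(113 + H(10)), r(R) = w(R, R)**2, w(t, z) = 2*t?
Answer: 47589/3455 ≈ 13.774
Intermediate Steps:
r(R) = 4*R**2 (r(R) = (2*R)**2 = 4*R**2)
Z = 56144 (Z = (4*11**2)*(113 + 3) = (4*121)*116 = 484*116 = 56144)
(Z - 8555)/(-7213 + 10668) = (56144 - 8555)/(-7213 + 10668) = 47589/3455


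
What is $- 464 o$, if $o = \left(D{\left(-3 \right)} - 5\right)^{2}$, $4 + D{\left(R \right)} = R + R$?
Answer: $-104400$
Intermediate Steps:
$D{\left(R \right)} = -4 + 2 R$ ($D{\left(R \right)} = -4 + \left(R + R\right) = -4 + 2 R$)
$o = 225$ ($o = \left(\left(-4 + 2 \left(-3\right)\right) - 5\right)^{2} = \left(\left(-4 - 6\right) - 5\right)^{2} = \left(-10 - 5\right)^{2} = \left(-15\right)^{2} = 225$)
$- 464 o = \left(-464\right) 225 = -104400$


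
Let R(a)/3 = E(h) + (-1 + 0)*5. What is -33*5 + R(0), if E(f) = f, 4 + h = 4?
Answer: -180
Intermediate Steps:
h = 0 (h = -4 + 4 = 0)
R(a) = -15 (R(a) = 3*(0 + (-1 + 0)*5) = 3*(0 - 1*5) = 3*(0 - 5) = 3*(-5) = -15)
-33*5 + R(0) = -33*5 - 15 = -165 - 15 = -180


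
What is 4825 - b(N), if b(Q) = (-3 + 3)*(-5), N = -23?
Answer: 4825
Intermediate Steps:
b(Q) = 0 (b(Q) = 0*(-5) = 0)
4825 - b(N) = 4825 - 1*0 = 4825 + 0 = 4825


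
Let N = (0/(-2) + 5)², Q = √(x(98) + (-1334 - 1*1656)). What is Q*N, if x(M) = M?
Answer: 50*I*√723 ≈ 1344.4*I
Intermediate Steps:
Q = 2*I*√723 (Q = √(98 + (-1334 - 1*1656)) = √(98 + (-1334 - 1656)) = √(98 - 2990) = √(-2892) = 2*I*√723 ≈ 53.777*I)
N = 25 (N = (0*(-½) + 5)² = (0 + 5)² = 5² = 25)
Q*N = (2*I*√723)*25 = 50*I*√723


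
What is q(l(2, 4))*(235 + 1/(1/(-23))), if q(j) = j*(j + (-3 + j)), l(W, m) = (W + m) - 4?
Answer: 424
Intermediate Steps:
l(W, m) = -4 + W + m
q(j) = j*(-3 + 2*j)
q(l(2, 4))*(235 + 1/(1/(-23))) = ((-4 + 2 + 4)*(-3 + 2*(-4 + 2 + 4)))*(235 + 1/(1/(-23))) = (2*(-3 + 2*2))*(235 + 1/(-1/23)) = (2*(-3 + 4))*(235 - 23) = (2*1)*212 = 2*212 = 424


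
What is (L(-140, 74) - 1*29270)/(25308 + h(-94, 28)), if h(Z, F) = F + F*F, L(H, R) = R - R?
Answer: -2927/2612 ≈ -1.1206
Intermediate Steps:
L(H, R) = 0
h(Z, F) = F + F²
(L(-140, 74) - 1*29270)/(25308 + h(-94, 28)) = (0 - 1*29270)/(25308 + 28*(1 + 28)) = (0 - 29270)/(25308 + 28*29) = -29270/(25308 + 812) = -29270/26120 = -29270*1/26120 = -2927/2612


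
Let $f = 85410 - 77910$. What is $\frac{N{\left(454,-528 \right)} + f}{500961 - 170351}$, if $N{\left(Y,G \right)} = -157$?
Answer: $\frac{1049}{47230} \approx 0.02221$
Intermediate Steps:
$f = 7500$ ($f = 85410 - 77910 = 7500$)
$\frac{N{\left(454,-528 \right)} + f}{500961 - 170351} = \frac{-157 + 7500}{500961 - 170351} = \frac{7343}{330610} = 7343 \cdot \frac{1}{330610} = \frac{1049}{47230}$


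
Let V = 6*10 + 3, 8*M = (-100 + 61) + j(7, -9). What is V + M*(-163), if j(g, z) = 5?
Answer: 3023/4 ≈ 755.75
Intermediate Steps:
M = -17/4 (M = ((-100 + 61) + 5)/8 = (-39 + 5)/8 = (1/8)*(-34) = -17/4 ≈ -4.2500)
V = 63 (V = 60 + 3 = 63)
V + M*(-163) = 63 - 17/4*(-163) = 63 + 2771/4 = 3023/4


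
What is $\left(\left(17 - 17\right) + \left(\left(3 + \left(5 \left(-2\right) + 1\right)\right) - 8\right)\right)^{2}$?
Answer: $196$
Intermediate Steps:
$\left(\left(17 - 17\right) + \left(\left(3 + \left(5 \left(-2\right) + 1\right)\right) - 8\right)\right)^{2} = \left(\left(17 - 17\right) + \left(\left(3 + \left(-10 + 1\right)\right) - 8\right)\right)^{2} = \left(0 + \left(\left(3 - 9\right) - 8\right)\right)^{2} = \left(0 - 14\right)^{2} = \left(-14\right)^{2} = 196$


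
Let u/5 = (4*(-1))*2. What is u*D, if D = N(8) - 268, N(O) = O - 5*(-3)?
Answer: 9800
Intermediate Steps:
N(O) = 15 + O (N(O) = O + 15 = 15 + O)
u = -40 (u = 5*((4*(-1))*2) = 5*(-4*2) = 5*(-8) = -40)
D = -245 (D = (15 + 8) - 268 = 23 - 268 = -245)
u*D = -40*(-245) = 9800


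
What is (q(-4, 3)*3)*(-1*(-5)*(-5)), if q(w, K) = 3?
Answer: -225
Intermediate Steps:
(q(-4, 3)*3)*(-1*(-5)*(-5)) = (3*3)*(-1*(-5)*(-5)) = 9*(5*(-5)) = 9*(-25) = -225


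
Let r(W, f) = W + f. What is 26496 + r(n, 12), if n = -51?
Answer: 26457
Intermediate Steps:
26496 + r(n, 12) = 26496 + (-51 + 12) = 26496 - 39 = 26457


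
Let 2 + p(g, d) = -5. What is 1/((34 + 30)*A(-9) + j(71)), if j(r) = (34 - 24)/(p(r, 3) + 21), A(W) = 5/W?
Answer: -63/2195 ≈ -0.028702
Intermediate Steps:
p(g, d) = -7 (p(g, d) = -2 - 5 = -7)
j(r) = 5/7 (j(r) = (34 - 24)/(-7 + 21) = 10/14 = 10*(1/14) = 5/7)
1/((34 + 30)*A(-9) + j(71)) = 1/((34 + 30)*(5/(-9)) + 5/7) = 1/(64*(5*(-⅑)) + 5/7) = 1/(64*(-5/9) + 5/7) = 1/(-320/9 + 5/7) = 1/(-2195/63) = -63/2195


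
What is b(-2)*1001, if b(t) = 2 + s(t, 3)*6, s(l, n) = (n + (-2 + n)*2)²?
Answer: 152152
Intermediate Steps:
s(l, n) = (-4 + 3*n)² (s(l, n) = (n + (-4 + 2*n))² = (-4 + 3*n)²)
b(t) = 152 (b(t) = 2 + (-4 + 3*3)²*6 = 2 + (-4 + 9)²*6 = 2 + 5²*6 = 2 + 25*6 = 2 + 150 = 152)
b(-2)*1001 = 152*1001 = 152152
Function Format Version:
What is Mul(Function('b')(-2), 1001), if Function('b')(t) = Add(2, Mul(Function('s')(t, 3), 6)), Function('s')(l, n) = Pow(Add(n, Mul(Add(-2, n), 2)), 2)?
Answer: 152152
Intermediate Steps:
Function('s')(l, n) = Pow(Add(-4, Mul(3, n)), 2) (Function('s')(l, n) = Pow(Add(n, Add(-4, Mul(2, n))), 2) = Pow(Add(-4, Mul(3, n)), 2))
Function('b')(t) = 152 (Function('b')(t) = Add(2, Mul(Pow(Add(-4, Mul(3, 3)), 2), 6)) = Add(2, Mul(Pow(Add(-4, 9), 2), 6)) = Add(2, Mul(Pow(5, 2), 6)) = Add(2, Mul(25, 6)) = Add(2, 150) = 152)
Mul(Function('b')(-2), 1001) = Mul(152, 1001) = 152152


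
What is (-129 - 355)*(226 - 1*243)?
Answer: 8228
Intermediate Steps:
(-129 - 355)*(226 - 1*243) = -484*(226 - 243) = -484*(-17) = 8228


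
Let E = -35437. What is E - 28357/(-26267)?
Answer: -930795322/26267 ≈ -35436.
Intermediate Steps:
E - 28357/(-26267) = -35437 - 28357/(-26267) = -35437 - 28357*(-1/26267) = -35437 + 28357/26267 = -930795322/26267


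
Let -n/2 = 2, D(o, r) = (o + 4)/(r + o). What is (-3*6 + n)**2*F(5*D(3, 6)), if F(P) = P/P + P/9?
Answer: 56144/81 ≈ 693.14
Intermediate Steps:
D(o, r) = (4 + o)/(o + r)
n = -4 (n = -2*2 = -4)
F(P) = 1 + P/9 (F(P) = 1 + P*(1/9) = 1 + P/9)
(-3*6 + n)**2*F(5*D(3, 6)) = (-3*6 - 4)**2*(1 + (5*((4 + 3)/(3 + 6)))/9) = (-18 - 4)**2*(1 + (5*(7/9))/9) = (-22)**2*(1 + (5*((1/9)*7))/9) = 484*(1 + (5*(7/9))/9) = 484*(1 + (1/9)*(35/9)) = 484*(1 + 35/81) = 484*(116/81) = 56144/81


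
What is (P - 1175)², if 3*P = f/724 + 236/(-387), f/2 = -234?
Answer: 61010812993468900/44159239881 ≈ 1.3816e+6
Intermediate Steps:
f = -468 (f = 2*(-234) = -468)
P = -87995/210141 (P = (-468/724 + 236/(-387))/3 = (-468*1/724 + 236*(-1/387))/3 = (-117/181 - 236/387)/3 = (⅓)*(-87995/70047) = -87995/210141 ≈ -0.41874)
(P - 1175)² = (-87995/210141 - 1175)² = (-247003670/210141)² = 61010812993468900/44159239881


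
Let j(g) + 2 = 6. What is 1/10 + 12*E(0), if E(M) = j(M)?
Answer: 481/10 ≈ 48.100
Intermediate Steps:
j(g) = 4 (j(g) = -2 + 6 = 4)
E(M) = 4
1/10 + 12*E(0) = 1/10 + 12*4 = ⅒ + 48 = 481/10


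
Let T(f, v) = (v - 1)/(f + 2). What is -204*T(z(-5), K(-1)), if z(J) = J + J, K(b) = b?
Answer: -51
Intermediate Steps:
z(J) = 2*J
T(f, v) = (-1 + v)/(2 + f)
-204*T(z(-5), K(-1)) = -204*(-1 - 1)/(2 + 2*(-5)) = -204*(-2)/(2 - 10) = -204*(-2)/(-8) = -(-51)*(-2)/2 = -204*¼ = -51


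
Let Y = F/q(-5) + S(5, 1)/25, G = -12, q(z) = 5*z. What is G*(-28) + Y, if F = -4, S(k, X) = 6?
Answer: 1682/5 ≈ 336.40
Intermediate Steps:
Y = 2/5 (Y = -4/(5*(-5)) + 6/25 = -4/(-25) + 6*(1/25) = -4*(-1/25) + 6/25 = 4/25 + 6/25 = 2/5 ≈ 0.40000)
G*(-28) + Y = -12*(-28) + 2/5 = 336 + 2/5 = 1682/5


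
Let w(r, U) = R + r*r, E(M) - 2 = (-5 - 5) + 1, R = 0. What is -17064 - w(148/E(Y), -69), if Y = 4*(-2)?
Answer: -858040/49 ≈ -17511.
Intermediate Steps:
Y = -8
E(M) = -7 (E(M) = 2 + ((-5 - 5) + 1) = 2 + (-10 + 1) = 2 - 9 = -7)
w(r, U) = r**2 (w(r, U) = 0 + r*r = 0 + r**2 = r**2)
-17064 - w(148/E(Y), -69) = -17064 - (148/(-7))**2 = -17064 - (148*(-1/7))**2 = -17064 - (-148/7)**2 = -17064 - 1*21904/49 = -17064 - 21904/49 = -858040/49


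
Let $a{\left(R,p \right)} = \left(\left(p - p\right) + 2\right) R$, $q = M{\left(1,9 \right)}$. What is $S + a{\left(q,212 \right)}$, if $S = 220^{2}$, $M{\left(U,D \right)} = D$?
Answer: $48418$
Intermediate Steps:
$q = 9$
$a{\left(R,p \right)} = 2 R$ ($a{\left(R,p \right)} = \left(0 + 2\right) R = 2 R$)
$S = 48400$
$S + a{\left(q,212 \right)} = 48400 + 2 \cdot 9 = 48400 + 18 = 48418$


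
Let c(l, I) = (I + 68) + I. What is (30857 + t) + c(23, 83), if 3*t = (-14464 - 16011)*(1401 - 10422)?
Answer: 91669416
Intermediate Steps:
c(l, I) = 68 + 2*I (c(l, I) = (68 + I) + I = 68 + 2*I)
t = 91638325 (t = ((-14464 - 16011)*(1401 - 10422))/3 = (-30475*(-9021))/3 = (⅓)*274914975 = 91638325)
(30857 + t) + c(23, 83) = (30857 + 91638325) + (68 + 2*83) = 91669182 + (68 + 166) = 91669182 + 234 = 91669416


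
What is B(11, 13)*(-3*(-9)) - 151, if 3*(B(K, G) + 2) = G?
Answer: -88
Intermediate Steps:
B(K, G) = -2 + G/3
B(11, 13)*(-3*(-9)) - 151 = (-2 + (⅓)*13)*(-3*(-9)) - 151 = (-2 + 13/3)*27 - 151 = (7/3)*27 - 151 = 63 - 151 = -88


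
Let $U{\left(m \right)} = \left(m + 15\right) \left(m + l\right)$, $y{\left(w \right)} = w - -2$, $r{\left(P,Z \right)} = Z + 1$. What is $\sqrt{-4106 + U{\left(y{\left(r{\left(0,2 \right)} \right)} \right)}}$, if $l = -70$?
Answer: $i \sqrt{5406} \approx 73.526 i$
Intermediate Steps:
$r{\left(P,Z \right)} = 1 + Z$
$y{\left(w \right)} = 2 + w$ ($y{\left(w \right)} = w + 2 = 2 + w$)
$U{\left(m \right)} = \left(-70 + m\right) \left(15 + m\right)$ ($U{\left(m \right)} = \left(m + 15\right) \left(m - 70\right) = \left(15 + m\right) \left(-70 + m\right) = \left(-70 + m\right) \left(15 + m\right)$)
$\sqrt{-4106 + U{\left(y{\left(r{\left(0,2 \right)} \right)} \right)}} = \sqrt{-4106 - \left(1050 - \left(2 + \left(1 + 2\right)\right)^{2} + 55 \left(2 + \left(1 + 2\right)\right)\right)} = \sqrt{-4106 - \left(1050 - \left(2 + 3\right)^{2} + 55 \left(2 + 3\right)\right)} = \sqrt{-4106 - \left(1325 - 25\right)} = \sqrt{-4106 - 1300} = \sqrt{-5406} = i \sqrt{5406}$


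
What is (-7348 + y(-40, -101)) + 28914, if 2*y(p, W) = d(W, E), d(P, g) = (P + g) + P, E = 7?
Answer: 42937/2 ≈ 21469.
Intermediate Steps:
d(P, g) = g + 2*P
y(p, W) = 7/2 + W (y(p, W) = (7 + 2*W)/2 = 7/2 + W)
(-7348 + y(-40, -101)) + 28914 = (-7348 + (7/2 - 101)) + 28914 = (-7348 - 195/2) + 28914 = -14891/2 + 28914 = 42937/2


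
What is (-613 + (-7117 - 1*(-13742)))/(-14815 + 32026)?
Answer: 2004/5737 ≈ 0.34931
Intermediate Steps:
(-613 + (-7117 - 1*(-13742)))/(-14815 + 32026) = (-613 + (-7117 + 13742))/17211 = (-613 + 6625)*(1/17211) = 6012*(1/17211) = 2004/5737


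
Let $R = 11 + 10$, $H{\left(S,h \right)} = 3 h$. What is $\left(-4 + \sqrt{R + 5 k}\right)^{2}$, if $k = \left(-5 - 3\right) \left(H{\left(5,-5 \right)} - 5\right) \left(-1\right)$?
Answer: $\left(4 - i \sqrt{779}\right)^{2} \approx -763.0 - 223.28 i$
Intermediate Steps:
$R = 21$
$k = -160$ ($k = \left(-5 - 3\right) \left(3 \left(-5\right) - 5\right) \left(-1\right) = - 8 \left(-15 - 5\right) \left(-1\right) = \left(-8\right) \left(-20\right) \left(-1\right) = 160 \left(-1\right) = -160$)
$\left(-4 + \sqrt{R + 5 k}\right)^{2} = \left(-4 + \sqrt{21 + 5 \left(-160\right)}\right)^{2} = \left(-4 + \sqrt{21 - 800}\right)^{2} = \left(-4 + \sqrt{-779}\right)^{2} = \left(-4 + i \sqrt{779}\right)^{2}$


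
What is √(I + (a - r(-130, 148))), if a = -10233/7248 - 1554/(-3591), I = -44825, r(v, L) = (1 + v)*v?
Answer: I*√73008924600373/34428 ≈ 248.19*I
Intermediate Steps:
r(v, L) = v*(1 + v)
a = -404497/413136 (a = -10233*1/7248 - 1554*(-1/3591) = -3411/2416 + 74/171 = -404497/413136 ≈ -0.97909)
√(I + (a - r(-130, 148))) = √(-44825 + (-404497/413136 - (-130)*(1 - 130))) = √(-44825 + (-404497/413136 - (-130)*(-129))) = √(-44825 + (-404497/413136 - 1*16770)) = √(-44825 + (-404497/413136 - 16770)) = √(-44825 - 6928695217/413136) = √(-25447516417/413136) = I*√73008924600373/34428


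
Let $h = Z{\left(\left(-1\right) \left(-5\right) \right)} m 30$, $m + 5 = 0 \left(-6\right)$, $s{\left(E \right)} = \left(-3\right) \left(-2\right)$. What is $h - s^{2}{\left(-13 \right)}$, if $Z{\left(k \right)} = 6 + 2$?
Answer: $-1236$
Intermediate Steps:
$s{\left(E \right)} = 6$
$m = -5$ ($m = -5 + 0 \left(-6\right) = -5 + 0 = -5$)
$Z{\left(k \right)} = 8$
$h = -1200$ ($h = 8 \left(-5\right) 30 = \left(-40\right) 30 = -1200$)
$h - s^{2}{\left(-13 \right)} = -1200 - 6^{2} = -1200 - 36 = -1236$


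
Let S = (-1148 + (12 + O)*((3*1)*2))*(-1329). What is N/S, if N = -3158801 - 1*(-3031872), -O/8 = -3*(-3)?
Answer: -126929/2004132 ≈ -0.063334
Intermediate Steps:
O = -72 (O = -(-24)*(-3) = -8*9 = -72)
N = -126929 (N = -3158801 + 3031872 = -126929)
S = 2004132 (S = (-1148 + (12 - 72)*((3*1)*2))*(-1329) = (-1148 - 180*2)*(-1329) = (-1148 - 60*6)*(-1329) = (-1148 - 360)*(-1329) = -1508*(-1329) = 2004132)
N/S = -126929/2004132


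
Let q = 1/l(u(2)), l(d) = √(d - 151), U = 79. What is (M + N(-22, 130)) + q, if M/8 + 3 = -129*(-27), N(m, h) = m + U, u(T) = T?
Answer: 27897 - I*√149/149 ≈ 27897.0 - 0.081923*I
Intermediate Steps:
l(d) = √(-151 + d)
N(m, h) = 79 + m (N(m, h) = m + 79 = 79 + m)
M = 27840 (M = -24 + 8*(-129*(-27)) = -24 + 8*3483 = -24 + 27864 = 27840)
q = -I*√149/149 (q = 1/(√(-151 + 2)) = 1/(√(-149)) = 1/(I*√149) = -I*√149/149 ≈ -0.081923*I)
(M + N(-22, 130)) + q = (27840 + (79 - 22)) - I*√149/149 = (27840 + 57) - I*√149/149 = 27897 - I*√149/149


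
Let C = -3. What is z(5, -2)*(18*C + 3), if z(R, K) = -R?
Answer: 255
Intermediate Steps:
z(5, -2)*(18*C + 3) = (-1*5)*(18*(-3) + 3) = -5*(-54 + 3) = -5*(-51) = 255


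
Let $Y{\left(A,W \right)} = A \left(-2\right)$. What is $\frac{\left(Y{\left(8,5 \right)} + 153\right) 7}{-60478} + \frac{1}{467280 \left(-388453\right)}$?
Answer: $- \frac{7912461312229}{498988357742160} \approx -0.015857$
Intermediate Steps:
$Y{\left(A,W \right)} = - 2 A$
$\frac{\left(Y{\left(8,5 \right)} + 153\right) 7}{-60478} + \frac{1}{467280 \left(-388453\right)} = \frac{\left(\left(-2\right) 8 + 153\right) 7}{-60478} + \frac{1}{467280 \left(-388453\right)} = \left(-16 + 153\right) 7 \left(- \frac{1}{60478}\right) + \frac{1}{467280} \left(- \frac{1}{388453}\right) = 137 \cdot 7 \left(- \frac{1}{60478}\right) - \frac{1}{181516317840} = 959 \left(- \frac{1}{60478}\right) - \frac{1}{181516317840} = - \frac{959}{60478} - \frac{1}{181516317840} = - \frac{7912461312229}{498988357742160}$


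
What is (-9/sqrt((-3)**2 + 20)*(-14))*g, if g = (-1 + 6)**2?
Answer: 3150*sqrt(29)/29 ≈ 584.94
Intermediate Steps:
g = 25 (g = 5**2 = 25)
(-9/sqrt((-3)**2 + 20)*(-14))*g = (-9/sqrt((-3)**2 + 20)*(-14))*25 = (-9/sqrt(9 + 20)*(-14))*25 = (-9*sqrt(29)/29*(-14))*25 = (126*sqrt(29)/29)*25 = 3150*sqrt(29)/29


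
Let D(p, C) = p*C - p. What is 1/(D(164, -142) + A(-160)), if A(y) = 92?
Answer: -1/23360 ≈ -4.2808e-5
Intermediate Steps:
D(p, C) = -p + C*p (D(p, C) = C*p - p = -p + C*p)
1/(D(164, -142) + A(-160)) = 1/(164*(-1 - 142) + 92) = 1/(164*(-143) + 92) = 1/(-23452 + 92) = 1/(-23360) = -1/23360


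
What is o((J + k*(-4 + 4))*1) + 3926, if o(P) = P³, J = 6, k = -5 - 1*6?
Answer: 4142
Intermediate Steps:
k = -11 (k = -5 - 6 = -11)
o((J + k*(-4 + 4))*1) + 3926 = ((6 - 11*(-4 + 4))*1)³ + 3926 = ((6 - 11*0)*1)³ + 3926 = ((6 + 0)*1)³ + 3926 = (6*1)³ + 3926 = 6³ + 3926 = 216 + 3926 = 4142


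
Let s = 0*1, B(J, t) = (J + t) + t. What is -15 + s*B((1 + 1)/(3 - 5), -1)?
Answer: -15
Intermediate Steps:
B(J, t) = J + 2*t
s = 0
-15 + s*B((1 + 1)/(3 - 5), -1) = -15 + 0*((1 + 1)/(3 - 5) + 2*(-1)) = -15 + 0*(2/(-2) - 2) = -15 + 0*(2*(-½) - 2) = -15 + 0*(-1 - 2) = -15 + 0*(-3) = -15 + 0 = -15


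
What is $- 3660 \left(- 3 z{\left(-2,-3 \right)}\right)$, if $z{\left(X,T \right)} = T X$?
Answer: $65880$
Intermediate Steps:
$- 3660 \left(- 3 z{\left(-2,-3 \right)}\right) = - 3660 \left(- 3 \left(\left(-3\right) \left(-2\right)\right)\right) = - 3660 \left(\left(-3\right) 6\right) = \left(-3660\right) \left(-18\right) = 65880$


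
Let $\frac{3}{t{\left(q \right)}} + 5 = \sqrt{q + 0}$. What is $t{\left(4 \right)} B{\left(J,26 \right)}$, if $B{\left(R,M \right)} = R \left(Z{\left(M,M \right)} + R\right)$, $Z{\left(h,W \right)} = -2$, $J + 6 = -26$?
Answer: $-1088$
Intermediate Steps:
$J = -32$ ($J = -6 - 26 = -32$)
$t{\left(q \right)} = \frac{3}{-5 + \sqrt{q}}$ ($t{\left(q \right)} = \frac{3}{-5 + \sqrt{q + 0}} = \frac{3}{-5 + \sqrt{q}}$)
$B{\left(R,M \right)} = R \left(-2 + R\right)$
$t{\left(4 \right)} B{\left(J,26 \right)} = \frac{3}{-5 + \sqrt{4}} \left(- 32 \left(-2 - 32\right)\right) = \frac{3}{-5 + 2} \left(\left(-32\right) \left(-34\right)\right) = \frac{3}{-3} \cdot 1088 = 3 \left(- \frac{1}{3}\right) 1088 = \left(-1\right) 1088 = -1088$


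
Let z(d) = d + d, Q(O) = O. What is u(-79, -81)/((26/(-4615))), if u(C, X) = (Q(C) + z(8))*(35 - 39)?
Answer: -44730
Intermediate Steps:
z(d) = 2*d
u(C, X) = -64 - 4*C (u(C, X) = (C + 2*8)*(35 - 39) = (C + 16)*(-4) = (16 + C)*(-4) = -64 - 4*C)
u(-79, -81)/((26/(-4615))) = (-64 - 4*(-79))/((26/(-4615))) = (-64 + 316)/((26*(-1/4615))) = 252/(-2/355) = 252*(-355/2) = -44730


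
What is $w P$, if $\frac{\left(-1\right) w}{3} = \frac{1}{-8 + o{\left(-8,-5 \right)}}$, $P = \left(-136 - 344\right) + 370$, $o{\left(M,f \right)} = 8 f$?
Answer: $- \frac{55}{8} \approx -6.875$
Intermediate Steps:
$P = -110$ ($P = -480 + 370 = -110$)
$w = \frac{1}{16}$ ($w = - \frac{3}{-8 + 8 \left(-5\right)} = - \frac{3}{-8 - 40} = - \frac{3}{-48} = \left(-3\right) \left(- \frac{1}{48}\right) = \frac{1}{16} \approx 0.0625$)
$w P = \frac{1}{16} \left(-110\right) = - \frac{55}{8}$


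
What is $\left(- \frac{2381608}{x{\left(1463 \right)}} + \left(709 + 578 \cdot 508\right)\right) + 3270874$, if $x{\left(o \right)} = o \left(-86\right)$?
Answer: $\frac{224284797967}{62909} \approx 3.5652 \cdot 10^{6}$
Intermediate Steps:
$x{\left(o \right)} = - 86 o$
$\left(- \frac{2381608}{x{\left(1463 \right)}} + \left(709 + 578 \cdot 508\right)\right) + 3270874 = \left(- \frac{2381608}{\left(-86\right) 1463} + \left(709 + 578 \cdot 508\right)\right) + 3270874 = \left(- \frac{2381608}{-125818} + \left(709 + 293624\right)\right) + 3270874 = \left(\left(-2381608\right) \left(- \frac{1}{125818}\right) + 294333\right) + 3270874 = \left(\frac{1190804}{62909} + 294333\right) + 3270874 = \frac{18517385501}{62909} + 3270874 = \frac{224284797967}{62909}$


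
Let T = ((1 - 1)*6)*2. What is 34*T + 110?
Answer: 110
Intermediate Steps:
T = 0 (T = (0*6)*2 = 0*2 = 0)
34*T + 110 = 34*0 + 110 = 0 + 110 = 110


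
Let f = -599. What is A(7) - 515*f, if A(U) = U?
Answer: 308492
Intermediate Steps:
A(7) - 515*f = 7 - 515*(-599) = 7 + 308485 = 308492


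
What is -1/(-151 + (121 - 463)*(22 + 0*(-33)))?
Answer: 1/7675 ≈ 0.00013029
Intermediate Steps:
-1/(-151 + (121 - 463)*(22 + 0*(-33))) = -1/(-151 - 342*(22 + 0)) = -1/(-151 - 342*22) = -1/(-151 - 7524) = -1/(-7675) = -1*(-1/7675) = 1/7675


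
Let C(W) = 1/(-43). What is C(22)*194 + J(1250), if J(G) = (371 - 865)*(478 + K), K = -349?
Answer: -2740412/43 ≈ -63731.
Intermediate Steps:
J(G) = -63726 (J(G) = (371 - 865)*(478 - 349) = -494*129 = -63726)
C(W) = -1/43
C(22)*194 + J(1250) = -1/43*194 - 63726 = -194/43 - 63726 = -2740412/43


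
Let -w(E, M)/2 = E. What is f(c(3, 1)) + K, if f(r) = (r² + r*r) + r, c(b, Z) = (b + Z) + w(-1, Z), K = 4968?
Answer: 5046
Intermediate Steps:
w(E, M) = -2*E
c(b, Z) = 2 + Z + b (c(b, Z) = (b + Z) - 2*(-1) = (Z + b) + 2 = 2 + Z + b)
f(r) = r + 2*r² (f(r) = (r² + r²) + r = 2*r² + r = r + 2*r²)
f(c(3, 1)) + K = (2 + 1 + 3)*(1 + 2*(2 + 1 + 3)) + 4968 = 6*(1 + 2*6) + 4968 = 6*(1 + 12) + 4968 = 6*13 + 4968 = 78 + 4968 = 5046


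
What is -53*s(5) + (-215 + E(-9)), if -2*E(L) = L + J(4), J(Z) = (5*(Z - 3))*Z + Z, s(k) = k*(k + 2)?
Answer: -4155/2 ≈ -2077.5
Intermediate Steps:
s(k) = k*(2 + k)
J(Z) = Z + Z*(-15 + 5*Z) (J(Z) = (5*(-3 + Z))*Z + Z = (-15 + 5*Z)*Z + Z = Z*(-15 + 5*Z) + Z = Z + Z*(-15 + 5*Z))
E(L) = -12 - L/2 (E(L) = -(L + 4*(-14 + 5*4))/2 = -(L + 4*(-14 + 20))/2 = -(L + 4*6)/2 = -(L + 24)/2 = -(24 + L)/2 = -12 - L/2)
-53*s(5) + (-215 + E(-9)) = -265*(2 + 5) + (-215 + (-12 - 1/2*(-9))) = -265*7 + (-215 + (-12 + 9/2)) = -53*35 + (-215 - 15/2) = -1855 - 445/2 = -4155/2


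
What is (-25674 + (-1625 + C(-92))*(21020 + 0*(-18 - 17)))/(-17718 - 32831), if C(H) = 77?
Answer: 32564634/50549 ≈ 644.22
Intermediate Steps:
(-25674 + (-1625 + C(-92))*(21020 + 0*(-18 - 17)))/(-17718 - 32831) = (-25674 + (-1625 + 77)*(21020 + 0*(-18 - 17)))/(-17718 - 32831) = (-25674 - 1548*(21020 + 0*(-35)))/(-50549) = (-25674 - 1548*(21020 + 0))*(-1/50549) = (-25674 - 1548*21020)*(-1/50549) = (-25674 - 32538960)*(-1/50549) = -32564634*(-1/50549) = 32564634/50549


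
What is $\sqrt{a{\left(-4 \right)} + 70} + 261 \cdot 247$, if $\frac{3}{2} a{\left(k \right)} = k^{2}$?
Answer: $64467 + \frac{11 \sqrt{6}}{3} \approx 64476.0$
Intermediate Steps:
$a{\left(k \right)} = \frac{2 k^{2}}{3}$
$\sqrt{a{\left(-4 \right)} + 70} + 261 \cdot 247 = \sqrt{\frac{2 \left(-4\right)^{2}}{3} + 70} + 261 \cdot 247 = \sqrt{\frac{2}{3} \cdot 16 + 70} + 64467 = \sqrt{\frac{32}{3} + 70} + 64467 = \sqrt{\frac{242}{3}} + 64467 = \frac{11 \sqrt{6}}{3} + 64467 = 64467 + \frac{11 \sqrt{6}}{3}$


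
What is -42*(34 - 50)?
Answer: 672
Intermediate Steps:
-42*(34 - 50) = -42*(-16) = 672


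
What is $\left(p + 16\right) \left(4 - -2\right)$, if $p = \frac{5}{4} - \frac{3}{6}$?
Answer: $\frac{201}{2} \approx 100.5$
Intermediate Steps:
$p = \frac{3}{4}$ ($p = 5 \cdot \frac{1}{4} - \frac{1}{2} = \frac{5}{4} - \frac{1}{2} = \frac{3}{4} \approx 0.75$)
$\left(p + 16\right) \left(4 - -2\right) = \left(\frac{3}{4} + 16\right) \left(4 - -2\right) = \frac{67 \left(4 + 2\right)}{4} = \frac{67}{4} \cdot 6 = \frac{201}{2}$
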